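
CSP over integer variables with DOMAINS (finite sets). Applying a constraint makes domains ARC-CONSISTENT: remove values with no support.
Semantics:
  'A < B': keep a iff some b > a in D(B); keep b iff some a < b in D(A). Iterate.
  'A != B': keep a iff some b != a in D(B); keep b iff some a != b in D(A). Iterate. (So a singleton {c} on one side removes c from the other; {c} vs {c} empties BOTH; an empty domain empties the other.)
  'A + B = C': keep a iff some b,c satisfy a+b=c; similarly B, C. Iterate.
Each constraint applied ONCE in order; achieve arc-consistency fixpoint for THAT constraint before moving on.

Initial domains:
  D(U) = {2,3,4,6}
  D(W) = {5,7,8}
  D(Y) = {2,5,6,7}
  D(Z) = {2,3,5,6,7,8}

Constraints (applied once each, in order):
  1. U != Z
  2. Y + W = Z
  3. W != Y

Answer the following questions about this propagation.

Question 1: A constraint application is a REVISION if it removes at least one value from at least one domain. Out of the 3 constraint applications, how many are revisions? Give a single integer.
Constraint 1 (U != Z) on D(U)={2,3,4,6} D(Z)={2,3,5,6,7,8}: no change => not a revision
Constraint 2 (Y + W = Z) on D(Y)={2,5,6,7} D(W)={5,7,8} D(Z)={2,3,5,6,7,8}: Y {2,5,6,7}->{2}; W {5,7,8}->{5}; Z {2,3,5,6,7,8}->{7} => REVISION
Constraint 3 (W != Y) on D(W)={5} D(Y)={2}: no change => not a revision
Total revisions = 1

Answer: 1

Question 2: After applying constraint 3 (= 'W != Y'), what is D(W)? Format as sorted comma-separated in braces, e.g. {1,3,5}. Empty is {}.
Constraint 1 (U != Z) on D(U)={2,3,4,6} D(Z)={2,3,5,6,7,8}: no change
Constraint 2 (Y + W = Z) on D(Y)={2,5,6,7} D(W)={5,7,8} D(Z)={2,3,5,6,7,8}: Y {2,5,6,7}->{2}; W {5,7,8}->{5}; Z {2,3,5,6,7,8}->{7}
Constraint 3 (W != Y) on D(W)={5} D(Y)={2}: no change
So after constraint 3: D(W) = {5}

Answer: {5}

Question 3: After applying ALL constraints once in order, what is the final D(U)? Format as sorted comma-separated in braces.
Constraint 1 (U != Z) on D(U)={2,3,4,6} D(Z)={2,3,5,6,7,8}: no change
Constraint 2 (Y + W = Z) on D(Y)={2,5,6,7} D(W)={5,7,8} D(Z)={2,3,5,6,7,8}: Y {2,5,6,7}->{2}; W {5,7,8}->{5}; Z {2,3,5,6,7,8}->{7}
Constraint 3 (W != Y) on D(W)={5} D(Y)={2}: no change
So after all 3 constraints: D(U) = {2,3,4,6}

Answer: {2,3,4,6}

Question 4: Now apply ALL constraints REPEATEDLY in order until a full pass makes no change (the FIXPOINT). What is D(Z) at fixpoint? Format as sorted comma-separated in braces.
pass 0 (initial): D(Z)={2,3,5,6,7,8}
pass 1: W {5,7,8}->{5}; Y {2,5,6,7}->{2}; Z {2,3,5,6,7,8}->{7}
pass 2: no change
Fixpoint after 2 passes: D(Z) = {7}

Answer: {7}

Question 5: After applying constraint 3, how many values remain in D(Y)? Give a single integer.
Constraint 1 (U != Z) on D(U)={2,3,4,6} D(Z)={2,3,5,6,7,8}: no change
Constraint 2 (Y + W = Z) on D(Y)={2,5,6,7} D(W)={5,7,8} D(Z)={2,3,5,6,7,8}: Y {2,5,6,7}->{2}; W {5,7,8}->{5}; Z {2,3,5,6,7,8}->{7}
Constraint 3 (W != Y) on D(W)={5} D(Y)={2}: no change
So after constraint 3: D(Y)={2}, size = 1

Answer: 1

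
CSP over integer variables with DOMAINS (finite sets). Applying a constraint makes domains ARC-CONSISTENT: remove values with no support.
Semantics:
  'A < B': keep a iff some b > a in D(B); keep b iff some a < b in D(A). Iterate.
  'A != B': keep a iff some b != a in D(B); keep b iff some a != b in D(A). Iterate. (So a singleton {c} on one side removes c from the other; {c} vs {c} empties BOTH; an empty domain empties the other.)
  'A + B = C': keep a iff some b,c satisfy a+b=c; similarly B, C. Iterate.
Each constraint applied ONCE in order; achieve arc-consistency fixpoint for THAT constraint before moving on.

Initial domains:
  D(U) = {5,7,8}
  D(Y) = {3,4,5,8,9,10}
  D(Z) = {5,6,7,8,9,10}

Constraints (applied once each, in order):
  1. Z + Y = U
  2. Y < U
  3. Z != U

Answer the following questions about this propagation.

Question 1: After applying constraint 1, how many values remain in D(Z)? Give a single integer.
Answer: 1

Derivation:
Constraint 1 (Z + Y = U) on D(Z)={5,6,7,8,9,10} D(Y)={3,4,5,8,9,10} D(U)={5,7,8}: Z {5,6,7,8,9,10}->{5}; Y {3,4,5,8,9,10}->{3}; U {5,7,8}->{8}
So after constraint 1: D(Z)={5}, size = 1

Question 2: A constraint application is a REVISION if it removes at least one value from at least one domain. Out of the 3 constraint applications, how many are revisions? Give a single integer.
Answer: 1

Derivation:
Constraint 1 (Z + Y = U) on D(Z)={5,6,7,8,9,10} D(Y)={3,4,5,8,9,10} D(U)={5,7,8}: Z {5,6,7,8,9,10}->{5}; Y {3,4,5,8,9,10}->{3}; U {5,7,8}->{8} => REVISION
Constraint 2 (Y < U) on D(Y)={3} D(U)={8}: no change => not a revision
Constraint 3 (Z != U) on D(Z)={5} D(U)={8}: no change => not a revision
Total revisions = 1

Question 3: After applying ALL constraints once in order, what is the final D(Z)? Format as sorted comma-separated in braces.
Answer: {5}

Derivation:
Constraint 1 (Z + Y = U) on D(Z)={5,6,7,8,9,10} D(Y)={3,4,5,8,9,10} D(U)={5,7,8}: Z {5,6,7,8,9,10}->{5}; Y {3,4,5,8,9,10}->{3}; U {5,7,8}->{8}
Constraint 2 (Y < U) on D(Y)={3} D(U)={8}: no change
Constraint 3 (Z != U) on D(Z)={5} D(U)={8}: no change
So after all 3 constraints: D(Z) = {5}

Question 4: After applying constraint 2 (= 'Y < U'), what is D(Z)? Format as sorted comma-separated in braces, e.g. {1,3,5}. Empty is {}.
Answer: {5}

Derivation:
Constraint 1 (Z + Y = U) on D(Z)={5,6,7,8,9,10} D(Y)={3,4,5,8,9,10} D(U)={5,7,8}: Z {5,6,7,8,9,10}->{5}; Y {3,4,5,8,9,10}->{3}; U {5,7,8}->{8}
Constraint 2 (Y < U) on D(Y)={3} D(U)={8}: no change
So after constraint 2: D(Z) = {5}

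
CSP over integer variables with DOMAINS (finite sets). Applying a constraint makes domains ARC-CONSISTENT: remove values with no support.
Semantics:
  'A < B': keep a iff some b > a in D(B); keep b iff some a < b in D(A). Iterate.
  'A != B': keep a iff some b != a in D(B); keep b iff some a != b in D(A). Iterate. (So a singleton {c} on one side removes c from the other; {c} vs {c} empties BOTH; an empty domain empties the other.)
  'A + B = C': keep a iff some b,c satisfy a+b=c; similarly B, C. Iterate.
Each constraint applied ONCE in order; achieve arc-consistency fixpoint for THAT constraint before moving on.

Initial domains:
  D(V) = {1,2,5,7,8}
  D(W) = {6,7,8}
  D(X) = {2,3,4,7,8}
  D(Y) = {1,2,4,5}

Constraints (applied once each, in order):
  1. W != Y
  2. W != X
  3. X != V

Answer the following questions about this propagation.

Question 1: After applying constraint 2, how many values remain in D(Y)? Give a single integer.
Answer: 4

Derivation:
Constraint 1 (W != Y) on D(W)={6,7,8} D(Y)={1,2,4,5}: no change
Constraint 2 (W != X) on D(W)={6,7,8} D(X)={2,3,4,7,8}: no change
So after constraint 2: D(Y)={1,2,4,5}, size = 4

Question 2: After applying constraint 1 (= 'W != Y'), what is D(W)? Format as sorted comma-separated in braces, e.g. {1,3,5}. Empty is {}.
Constraint 1 (W != Y) on D(W)={6,7,8} D(Y)={1,2,4,5}: no change
So after constraint 1: D(W) = {6,7,8}

Answer: {6,7,8}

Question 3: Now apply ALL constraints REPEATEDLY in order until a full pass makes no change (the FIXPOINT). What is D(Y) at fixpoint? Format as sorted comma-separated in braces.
Answer: {1,2,4,5}

Derivation:
pass 0 (initial): D(Y)={1,2,4,5}
pass 1: no change
Fixpoint after 1 passes: D(Y) = {1,2,4,5}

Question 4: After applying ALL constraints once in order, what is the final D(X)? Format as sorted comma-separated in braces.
Answer: {2,3,4,7,8}

Derivation:
Constraint 1 (W != Y) on D(W)={6,7,8} D(Y)={1,2,4,5}: no change
Constraint 2 (W != X) on D(W)={6,7,8} D(X)={2,3,4,7,8}: no change
Constraint 3 (X != V) on D(X)={2,3,4,7,8} D(V)={1,2,5,7,8}: no change
So after all 3 constraints: D(X) = {2,3,4,7,8}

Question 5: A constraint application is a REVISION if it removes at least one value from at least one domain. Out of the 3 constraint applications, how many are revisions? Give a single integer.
Constraint 1 (W != Y) on D(W)={6,7,8} D(Y)={1,2,4,5}: no change => not a revision
Constraint 2 (W != X) on D(W)={6,7,8} D(X)={2,3,4,7,8}: no change => not a revision
Constraint 3 (X != V) on D(X)={2,3,4,7,8} D(V)={1,2,5,7,8}: no change => not a revision
Total revisions = 0

Answer: 0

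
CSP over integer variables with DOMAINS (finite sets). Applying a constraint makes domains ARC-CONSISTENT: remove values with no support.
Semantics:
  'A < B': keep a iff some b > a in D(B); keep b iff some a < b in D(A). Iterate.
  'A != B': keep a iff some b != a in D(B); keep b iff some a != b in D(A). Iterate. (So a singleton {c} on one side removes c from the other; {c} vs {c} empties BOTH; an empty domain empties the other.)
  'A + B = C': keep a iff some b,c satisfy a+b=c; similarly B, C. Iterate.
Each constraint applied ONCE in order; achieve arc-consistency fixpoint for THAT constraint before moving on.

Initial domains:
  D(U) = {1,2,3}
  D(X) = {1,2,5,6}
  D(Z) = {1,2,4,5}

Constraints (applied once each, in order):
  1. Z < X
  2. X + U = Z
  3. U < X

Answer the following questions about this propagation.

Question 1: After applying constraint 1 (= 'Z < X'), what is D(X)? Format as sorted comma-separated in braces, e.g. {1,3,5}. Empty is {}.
Answer: {2,5,6}

Derivation:
Constraint 1 (Z < X) on D(Z)={1,2,4,5} D(X)={1,2,5,6}: X {1,2,5,6}->{2,5,6}
So after constraint 1: D(X) = {2,5,6}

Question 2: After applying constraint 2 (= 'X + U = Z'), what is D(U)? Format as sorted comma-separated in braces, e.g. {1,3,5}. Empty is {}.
Constraint 1 (Z < X) on D(Z)={1,2,4,5} D(X)={1,2,5,6}: X {1,2,5,6}->{2,5,6}
Constraint 2 (X + U = Z) on D(X)={2,5,6} D(U)={1,2,3} D(Z)={1,2,4,5}: X {2,5,6}->{2}; U {1,2,3}->{2,3}; Z {1,2,4,5}->{4,5}
So after constraint 2: D(U) = {2,3}

Answer: {2,3}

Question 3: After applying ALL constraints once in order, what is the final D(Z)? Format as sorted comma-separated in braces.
Constraint 1 (Z < X) on D(Z)={1,2,4,5} D(X)={1,2,5,6}: X {1,2,5,6}->{2,5,6}
Constraint 2 (X + U = Z) on D(X)={2,5,6} D(U)={1,2,3} D(Z)={1,2,4,5}: X {2,5,6}->{2}; U {1,2,3}->{2,3}; Z {1,2,4,5}->{4,5}
Constraint 3 (U < X) on D(U)={2,3} D(X)={2}: U {2,3}->{}; X {2}->{}
So after all 3 constraints: D(Z) = {4,5}

Answer: {4,5}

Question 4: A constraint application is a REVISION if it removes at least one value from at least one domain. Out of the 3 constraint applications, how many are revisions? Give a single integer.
Answer: 3

Derivation:
Constraint 1 (Z < X) on D(Z)={1,2,4,5} D(X)={1,2,5,6}: X {1,2,5,6}->{2,5,6} => REVISION
Constraint 2 (X + U = Z) on D(X)={2,5,6} D(U)={1,2,3} D(Z)={1,2,4,5}: X {2,5,6}->{2}; U {1,2,3}->{2,3}; Z {1,2,4,5}->{4,5} => REVISION
Constraint 3 (U < X) on D(U)={2,3} D(X)={2}: U {2,3}->{}; X {2}->{} => REVISION
Total revisions = 3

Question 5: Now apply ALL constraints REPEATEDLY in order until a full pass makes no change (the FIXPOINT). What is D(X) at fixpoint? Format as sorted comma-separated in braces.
pass 0 (initial): D(X)={1,2,5,6}
pass 1: U {1,2,3}->{}; X {1,2,5,6}->{}; Z {1,2,4,5}->{4,5}
pass 2: Z {4,5}->{}
pass 3: no change
Fixpoint after 3 passes: D(X) = {}

Answer: {}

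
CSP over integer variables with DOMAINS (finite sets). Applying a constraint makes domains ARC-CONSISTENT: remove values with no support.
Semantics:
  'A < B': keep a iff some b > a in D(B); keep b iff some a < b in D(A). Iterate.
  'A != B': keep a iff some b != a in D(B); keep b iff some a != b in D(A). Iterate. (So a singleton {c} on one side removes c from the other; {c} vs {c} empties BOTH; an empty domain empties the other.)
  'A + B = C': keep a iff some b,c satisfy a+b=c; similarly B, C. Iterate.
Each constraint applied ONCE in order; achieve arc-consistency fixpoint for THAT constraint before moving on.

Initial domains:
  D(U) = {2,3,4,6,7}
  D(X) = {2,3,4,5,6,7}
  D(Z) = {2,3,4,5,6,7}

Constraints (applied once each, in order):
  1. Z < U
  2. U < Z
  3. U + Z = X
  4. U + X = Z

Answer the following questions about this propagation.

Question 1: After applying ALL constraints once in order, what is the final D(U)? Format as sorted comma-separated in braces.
Constraint 1 (Z < U) on D(Z)={2,3,4,5,6,7} D(U)={2,3,4,6,7}: Z {2,3,4,5,6,7}->{2,3,4,5,6}; U {2,3,4,6,7}->{3,4,6,7}
Constraint 2 (U < Z) on D(U)={3,4,6,7} D(Z)={2,3,4,5,6}: U {3,4,6,7}->{3,4}; Z {2,3,4,5,6}->{4,5,6}
Constraint 3 (U + Z = X) on D(U)={3,4} D(Z)={4,5,6} D(X)={2,3,4,5,6,7}: U {3,4}->{3}; Z {4,5,6}->{4}; X {2,3,4,5,6,7}->{7}
Constraint 4 (U + X = Z) on D(U)={3} D(X)={7} D(Z)={4}: U {3}->{}; X {7}->{}; Z {4}->{}
So after all 4 constraints: D(U) = {}

Answer: {}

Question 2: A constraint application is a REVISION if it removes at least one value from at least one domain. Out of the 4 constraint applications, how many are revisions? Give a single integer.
Constraint 1 (Z < U) on D(Z)={2,3,4,5,6,7} D(U)={2,3,4,6,7}: Z {2,3,4,5,6,7}->{2,3,4,5,6}; U {2,3,4,6,7}->{3,4,6,7} => REVISION
Constraint 2 (U < Z) on D(U)={3,4,6,7} D(Z)={2,3,4,5,6}: U {3,4,6,7}->{3,4}; Z {2,3,4,5,6}->{4,5,6} => REVISION
Constraint 3 (U + Z = X) on D(U)={3,4} D(Z)={4,5,6} D(X)={2,3,4,5,6,7}: U {3,4}->{3}; Z {4,5,6}->{4}; X {2,3,4,5,6,7}->{7} => REVISION
Constraint 4 (U + X = Z) on D(U)={3} D(X)={7} D(Z)={4}: U {3}->{}; X {7}->{}; Z {4}->{} => REVISION
Total revisions = 4

Answer: 4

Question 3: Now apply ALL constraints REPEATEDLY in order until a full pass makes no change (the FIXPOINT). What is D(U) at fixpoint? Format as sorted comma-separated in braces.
pass 0 (initial): D(U)={2,3,4,6,7}
pass 1: U {2,3,4,6,7}->{}; X {2,3,4,5,6,7}->{}; Z {2,3,4,5,6,7}->{}
pass 2: no change
Fixpoint after 2 passes: D(U) = {}

Answer: {}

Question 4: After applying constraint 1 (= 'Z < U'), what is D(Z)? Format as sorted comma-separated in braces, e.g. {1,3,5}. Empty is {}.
Answer: {2,3,4,5,6}

Derivation:
Constraint 1 (Z < U) on D(Z)={2,3,4,5,6,7} D(U)={2,3,4,6,7}: Z {2,3,4,5,6,7}->{2,3,4,5,6}; U {2,3,4,6,7}->{3,4,6,7}
So after constraint 1: D(Z) = {2,3,4,5,6}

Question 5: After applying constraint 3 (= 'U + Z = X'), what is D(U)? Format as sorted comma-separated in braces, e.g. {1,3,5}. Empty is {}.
Answer: {3}

Derivation:
Constraint 1 (Z < U) on D(Z)={2,3,4,5,6,7} D(U)={2,3,4,6,7}: Z {2,3,4,5,6,7}->{2,3,4,5,6}; U {2,3,4,6,7}->{3,4,6,7}
Constraint 2 (U < Z) on D(U)={3,4,6,7} D(Z)={2,3,4,5,6}: U {3,4,6,7}->{3,4}; Z {2,3,4,5,6}->{4,5,6}
Constraint 3 (U + Z = X) on D(U)={3,4} D(Z)={4,5,6} D(X)={2,3,4,5,6,7}: U {3,4}->{3}; Z {4,5,6}->{4}; X {2,3,4,5,6,7}->{7}
So after constraint 3: D(U) = {3}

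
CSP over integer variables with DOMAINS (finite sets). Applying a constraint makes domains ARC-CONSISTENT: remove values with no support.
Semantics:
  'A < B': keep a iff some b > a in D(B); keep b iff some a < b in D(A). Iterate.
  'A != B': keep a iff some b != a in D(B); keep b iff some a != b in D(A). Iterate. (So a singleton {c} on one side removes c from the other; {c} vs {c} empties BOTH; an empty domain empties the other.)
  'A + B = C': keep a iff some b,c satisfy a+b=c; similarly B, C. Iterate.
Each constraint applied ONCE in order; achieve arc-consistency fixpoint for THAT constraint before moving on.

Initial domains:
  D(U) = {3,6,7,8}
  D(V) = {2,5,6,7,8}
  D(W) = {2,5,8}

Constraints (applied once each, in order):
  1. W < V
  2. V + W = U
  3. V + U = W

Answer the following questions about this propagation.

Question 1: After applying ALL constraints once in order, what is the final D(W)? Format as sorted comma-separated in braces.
Answer: {}

Derivation:
Constraint 1 (W < V) on D(W)={2,5,8} D(V)={2,5,6,7,8}: W {2,5,8}->{2,5}; V {2,5,6,7,8}->{5,6,7,8}
Constraint 2 (V + W = U) on D(V)={5,6,7,8} D(W)={2,5} D(U)={3,6,7,8}: V {5,6,7,8}->{5,6}; W {2,5}->{2}; U {3,6,7,8}->{7,8}
Constraint 3 (V + U = W) on D(V)={5,6} D(U)={7,8} D(W)={2}: V {5,6}->{}; U {7,8}->{}; W {2}->{}
So after all 3 constraints: D(W) = {}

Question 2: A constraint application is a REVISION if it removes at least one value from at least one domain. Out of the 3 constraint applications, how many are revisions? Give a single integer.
Constraint 1 (W < V) on D(W)={2,5,8} D(V)={2,5,6,7,8}: W {2,5,8}->{2,5}; V {2,5,6,7,8}->{5,6,7,8} => REVISION
Constraint 2 (V + W = U) on D(V)={5,6,7,8} D(W)={2,5} D(U)={3,6,7,8}: V {5,6,7,8}->{5,6}; W {2,5}->{2}; U {3,6,7,8}->{7,8} => REVISION
Constraint 3 (V + U = W) on D(V)={5,6} D(U)={7,8} D(W)={2}: V {5,6}->{}; U {7,8}->{}; W {2}->{} => REVISION
Total revisions = 3

Answer: 3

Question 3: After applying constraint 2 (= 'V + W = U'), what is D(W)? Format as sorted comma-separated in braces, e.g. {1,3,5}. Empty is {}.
Constraint 1 (W < V) on D(W)={2,5,8} D(V)={2,5,6,7,8}: W {2,5,8}->{2,5}; V {2,5,6,7,8}->{5,6,7,8}
Constraint 2 (V + W = U) on D(V)={5,6,7,8} D(W)={2,5} D(U)={3,6,7,8}: V {5,6,7,8}->{5,6}; W {2,5}->{2}; U {3,6,7,8}->{7,8}
So after constraint 2: D(W) = {2}

Answer: {2}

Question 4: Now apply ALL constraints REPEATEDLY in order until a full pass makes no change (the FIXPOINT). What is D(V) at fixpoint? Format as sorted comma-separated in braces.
pass 0 (initial): D(V)={2,5,6,7,8}
pass 1: U {3,6,7,8}->{}; V {2,5,6,7,8}->{}; W {2,5,8}->{}
pass 2: no change
Fixpoint after 2 passes: D(V) = {}

Answer: {}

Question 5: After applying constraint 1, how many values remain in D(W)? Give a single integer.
Answer: 2

Derivation:
Constraint 1 (W < V) on D(W)={2,5,8} D(V)={2,5,6,7,8}: W {2,5,8}->{2,5}; V {2,5,6,7,8}->{5,6,7,8}
So after constraint 1: D(W)={2,5}, size = 2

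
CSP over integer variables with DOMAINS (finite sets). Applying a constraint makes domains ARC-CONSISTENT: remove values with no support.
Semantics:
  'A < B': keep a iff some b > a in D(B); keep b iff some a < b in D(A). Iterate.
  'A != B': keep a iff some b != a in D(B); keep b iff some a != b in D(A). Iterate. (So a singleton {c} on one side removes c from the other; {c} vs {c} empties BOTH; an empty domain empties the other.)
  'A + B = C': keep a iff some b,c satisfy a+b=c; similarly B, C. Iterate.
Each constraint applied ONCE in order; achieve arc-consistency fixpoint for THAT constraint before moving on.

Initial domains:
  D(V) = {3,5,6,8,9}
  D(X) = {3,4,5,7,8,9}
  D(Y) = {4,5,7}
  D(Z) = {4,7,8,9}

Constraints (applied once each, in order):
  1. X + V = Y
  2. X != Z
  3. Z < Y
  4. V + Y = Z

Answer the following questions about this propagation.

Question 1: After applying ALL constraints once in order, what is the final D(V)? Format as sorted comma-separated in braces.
Constraint 1 (X + V = Y) on D(X)={3,4,5,7,8,9} D(V)={3,5,6,8,9} D(Y)={4,5,7}: X {3,4,5,7,8,9}->{4}; V {3,5,6,8,9}->{3}; Y {4,5,7}->{7}
Constraint 2 (X != Z) on D(X)={4} D(Z)={4,7,8,9}: Z {4,7,8,9}->{7,8,9}
Constraint 3 (Z < Y) on D(Z)={7,8,9} D(Y)={7}: Z {7,8,9}->{}; Y {7}->{}
Constraint 4 (V + Y = Z) on D(V)={3} D(Y)={} D(Z)={}: V {3}->{}
So after all 4 constraints: D(V) = {}

Answer: {}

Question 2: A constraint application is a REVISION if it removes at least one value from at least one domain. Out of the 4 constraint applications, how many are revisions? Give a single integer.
Answer: 4

Derivation:
Constraint 1 (X + V = Y) on D(X)={3,4,5,7,8,9} D(V)={3,5,6,8,9} D(Y)={4,5,7}: X {3,4,5,7,8,9}->{4}; V {3,5,6,8,9}->{3}; Y {4,5,7}->{7} => REVISION
Constraint 2 (X != Z) on D(X)={4} D(Z)={4,7,8,9}: Z {4,7,8,9}->{7,8,9} => REVISION
Constraint 3 (Z < Y) on D(Z)={7,8,9} D(Y)={7}: Z {7,8,9}->{}; Y {7}->{} => REVISION
Constraint 4 (V + Y = Z) on D(V)={3} D(Y)={} D(Z)={}: V {3}->{} => REVISION
Total revisions = 4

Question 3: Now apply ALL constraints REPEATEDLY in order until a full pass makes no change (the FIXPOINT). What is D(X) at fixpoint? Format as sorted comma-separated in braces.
pass 0 (initial): D(X)={3,4,5,7,8,9}
pass 1: V {3,5,6,8,9}->{}; X {3,4,5,7,8,9}->{4}; Y {4,5,7}->{}; Z {4,7,8,9}->{}
pass 2: X {4}->{}
pass 3: no change
Fixpoint after 3 passes: D(X) = {}

Answer: {}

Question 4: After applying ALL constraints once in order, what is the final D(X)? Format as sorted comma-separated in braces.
Constraint 1 (X + V = Y) on D(X)={3,4,5,7,8,9} D(V)={3,5,6,8,9} D(Y)={4,5,7}: X {3,4,5,7,8,9}->{4}; V {3,5,6,8,9}->{3}; Y {4,5,7}->{7}
Constraint 2 (X != Z) on D(X)={4} D(Z)={4,7,8,9}: Z {4,7,8,9}->{7,8,9}
Constraint 3 (Z < Y) on D(Z)={7,8,9} D(Y)={7}: Z {7,8,9}->{}; Y {7}->{}
Constraint 4 (V + Y = Z) on D(V)={3} D(Y)={} D(Z)={}: V {3}->{}
So after all 4 constraints: D(X) = {4}

Answer: {4}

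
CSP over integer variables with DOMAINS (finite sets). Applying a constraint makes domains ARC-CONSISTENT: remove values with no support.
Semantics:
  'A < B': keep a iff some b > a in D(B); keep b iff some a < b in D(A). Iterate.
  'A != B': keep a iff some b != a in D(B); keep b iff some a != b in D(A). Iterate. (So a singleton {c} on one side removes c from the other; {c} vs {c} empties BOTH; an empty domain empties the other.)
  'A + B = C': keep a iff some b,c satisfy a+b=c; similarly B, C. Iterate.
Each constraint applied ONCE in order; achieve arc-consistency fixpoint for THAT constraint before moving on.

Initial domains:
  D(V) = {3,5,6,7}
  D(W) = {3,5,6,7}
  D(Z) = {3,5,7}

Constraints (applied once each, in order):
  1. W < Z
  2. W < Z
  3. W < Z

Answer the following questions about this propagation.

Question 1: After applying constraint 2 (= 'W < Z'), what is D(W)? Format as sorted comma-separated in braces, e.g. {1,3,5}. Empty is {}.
Constraint 1 (W < Z) on D(W)={3,5,6,7} D(Z)={3,5,7}: W {3,5,6,7}->{3,5,6}; Z {3,5,7}->{5,7}
Constraint 2 (W < Z) on D(W)={3,5,6} D(Z)={5,7}: no change
So after constraint 2: D(W) = {3,5,6}

Answer: {3,5,6}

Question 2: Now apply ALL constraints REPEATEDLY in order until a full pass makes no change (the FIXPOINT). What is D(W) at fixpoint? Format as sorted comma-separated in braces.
pass 0 (initial): D(W)={3,5,6,7}
pass 1: W {3,5,6,7}->{3,5,6}; Z {3,5,7}->{5,7}
pass 2: no change
Fixpoint after 2 passes: D(W) = {3,5,6}

Answer: {3,5,6}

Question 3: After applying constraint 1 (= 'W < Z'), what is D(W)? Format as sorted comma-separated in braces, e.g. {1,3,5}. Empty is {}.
Answer: {3,5,6}

Derivation:
Constraint 1 (W < Z) on D(W)={3,5,6,7} D(Z)={3,5,7}: W {3,5,6,7}->{3,5,6}; Z {3,5,7}->{5,7}
So after constraint 1: D(W) = {3,5,6}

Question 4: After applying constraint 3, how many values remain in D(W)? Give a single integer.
Constraint 1 (W < Z) on D(W)={3,5,6,7} D(Z)={3,5,7}: W {3,5,6,7}->{3,5,6}; Z {3,5,7}->{5,7}
Constraint 2 (W < Z) on D(W)={3,5,6} D(Z)={5,7}: no change
Constraint 3 (W < Z) on D(W)={3,5,6} D(Z)={5,7}: no change
So after constraint 3: D(W)={3,5,6}, size = 3

Answer: 3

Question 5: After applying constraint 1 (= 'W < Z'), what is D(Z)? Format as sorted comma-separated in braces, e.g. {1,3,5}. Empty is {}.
Answer: {5,7}

Derivation:
Constraint 1 (W < Z) on D(W)={3,5,6,7} D(Z)={3,5,7}: W {3,5,6,7}->{3,5,6}; Z {3,5,7}->{5,7}
So after constraint 1: D(Z) = {5,7}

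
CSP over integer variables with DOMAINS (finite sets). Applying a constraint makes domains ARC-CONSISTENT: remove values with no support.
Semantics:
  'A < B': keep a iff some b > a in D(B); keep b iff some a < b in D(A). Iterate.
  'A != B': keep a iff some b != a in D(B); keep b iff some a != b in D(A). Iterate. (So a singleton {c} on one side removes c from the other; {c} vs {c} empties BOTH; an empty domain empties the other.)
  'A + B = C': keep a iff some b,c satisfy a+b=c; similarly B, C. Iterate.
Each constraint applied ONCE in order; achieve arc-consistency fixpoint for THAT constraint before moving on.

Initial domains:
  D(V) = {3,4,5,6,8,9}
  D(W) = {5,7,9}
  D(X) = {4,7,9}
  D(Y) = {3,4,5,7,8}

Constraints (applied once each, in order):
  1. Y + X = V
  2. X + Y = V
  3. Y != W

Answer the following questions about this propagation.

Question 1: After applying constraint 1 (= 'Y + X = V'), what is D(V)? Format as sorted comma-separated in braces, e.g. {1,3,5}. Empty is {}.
Answer: {8,9}

Derivation:
Constraint 1 (Y + X = V) on D(Y)={3,4,5,7,8} D(X)={4,7,9} D(V)={3,4,5,6,8,9}: Y {3,4,5,7,8}->{4,5}; X {4,7,9}->{4}; V {3,4,5,6,8,9}->{8,9}
So after constraint 1: D(V) = {8,9}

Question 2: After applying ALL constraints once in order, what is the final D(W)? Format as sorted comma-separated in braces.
Constraint 1 (Y + X = V) on D(Y)={3,4,5,7,8} D(X)={4,7,9} D(V)={3,4,5,6,8,9}: Y {3,4,5,7,8}->{4,5}; X {4,7,9}->{4}; V {3,4,5,6,8,9}->{8,9}
Constraint 2 (X + Y = V) on D(X)={4} D(Y)={4,5} D(V)={8,9}: no change
Constraint 3 (Y != W) on D(Y)={4,5} D(W)={5,7,9}: no change
So after all 3 constraints: D(W) = {5,7,9}

Answer: {5,7,9}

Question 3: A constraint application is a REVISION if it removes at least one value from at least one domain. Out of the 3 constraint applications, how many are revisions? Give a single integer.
Constraint 1 (Y + X = V) on D(Y)={3,4,5,7,8} D(X)={4,7,9} D(V)={3,4,5,6,8,9}: Y {3,4,5,7,8}->{4,5}; X {4,7,9}->{4}; V {3,4,5,6,8,9}->{8,9} => REVISION
Constraint 2 (X + Y = V) on D(X)={4} D(Y)={4,5} D(V)={8,9}: no change => not a revision
Constraint 3 (Y != W) on D(Y)={4,5} D(W)={5,7,9}: no change => not a revision
Total revisions = 1

Answer: 1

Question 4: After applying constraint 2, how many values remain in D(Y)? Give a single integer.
Constraint 1 (Y + X = V) on D(Y)={3,4,5,7,8} D(X)={4,7,9} D(V)={3,4,5,6,8,9}: Y {3,4,5,7,8}->{4,5}; X {4,7,9}->{4}; V {3,4,5,6,8,9}->{8,9}
Constraint 2 (X + Y = V) on D(X)={4} D(Y)={4,5} D(V)={8,9}: no change
So after constraint 2: D(Y)={4,5}, size = 2

Answer: 2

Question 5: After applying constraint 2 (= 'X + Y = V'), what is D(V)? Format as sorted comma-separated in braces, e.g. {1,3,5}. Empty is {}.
Constraint 1 (Y + X = V) on D(Y)={3,4,5,7,8} D(X)={4,7,9} D(V)={3,4,5,6,8,9}: Y {3,4,5,7,8}->{4,5}; X {4,7,9}->{4}; V {3,4,5,6,8,9}->{8,9}
Constraint 2 (X + Y = V) on D(X)={4} D(Y)={4,5} D(V)={8,9}: no change
So after constraint 2: D(V) = {8,9}

Answer: {8,9}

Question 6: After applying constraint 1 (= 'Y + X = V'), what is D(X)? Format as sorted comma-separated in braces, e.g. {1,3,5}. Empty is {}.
Answer: {4}

Derivation:
Constraint 1 (Y + X = V) on D(Y)={3,4,5,7,8} D(X)={4,7,9} D(V)={3,4,5,6,8,9}: Y {3,4,5,7,8}->{4,5}; X {4,7,9}->{4}; V {3,4,5,6,8,9}->{8,9}
So after constraint 1: D(X) = {4}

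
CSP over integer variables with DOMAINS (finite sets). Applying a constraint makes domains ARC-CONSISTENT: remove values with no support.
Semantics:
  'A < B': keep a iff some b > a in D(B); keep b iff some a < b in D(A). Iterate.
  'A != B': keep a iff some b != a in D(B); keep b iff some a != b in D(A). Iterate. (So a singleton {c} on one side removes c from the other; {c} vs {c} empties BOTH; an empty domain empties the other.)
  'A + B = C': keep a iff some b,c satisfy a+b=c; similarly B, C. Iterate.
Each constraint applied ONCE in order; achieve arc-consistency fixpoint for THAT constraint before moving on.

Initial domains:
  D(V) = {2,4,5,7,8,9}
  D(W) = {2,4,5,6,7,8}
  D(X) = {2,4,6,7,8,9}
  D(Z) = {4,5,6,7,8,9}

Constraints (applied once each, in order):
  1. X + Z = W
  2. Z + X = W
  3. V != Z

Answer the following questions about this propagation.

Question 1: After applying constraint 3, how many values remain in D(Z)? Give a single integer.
Constraint 1 (X + Z = W) on D(X)={2,4,6,7,8,9} D(Z)={4,5,6,7,8,9} D(W)={2,4,5,6,7,8}: X {2,4,6,7,8,9}->{2,4}; Z {4,5,6,7,8,9}->{4,5,6}; W {2,4,5,6,7,8}->{6,7,8}
Constraint 2 (Z + X = W) on D(Z)={4,5,6} D(X)={2,4} D(W)={6,7,8}: no change
Constraint 3 (V != Z) on D(V)={2,4,5,7,8,9} D(Z)={4,5,6}: no change
So after constraint 3: D(Z)={4,5,6}, size = 3

Answer: 3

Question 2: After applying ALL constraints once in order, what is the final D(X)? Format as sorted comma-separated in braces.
Answer: {2,4}

Derivation:
Constraint 1 (X + Z = W) on D(X)={2,4,6,7,8,9} D(Z)={4,5,6,7,8,9} D(W)={2,4,5,6,7,8}: X {2,4,6,7,8,9}->{2,4}; Z {4,5,6,7,8,9}->{4,5,6}; W {2,4,5,6,7,8}->{6,7,8}
Constraint 2 (Z + X = W) on D(Z)={4,5,6} D(X)={2,4} D(W)={6,7,8}: no change
Constraint 3 (V != Z) on D(V)={2,4,5,7,8,9} D(Z)={4,5,6}: no change
So after all 3 constraints: D(X) = {2,4}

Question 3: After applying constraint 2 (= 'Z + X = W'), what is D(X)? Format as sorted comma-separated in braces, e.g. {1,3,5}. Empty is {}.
Constraint 1 (X + Z = W) on D(X)={2,4,6,7,8,9} D(Z)={4,5,6,7,8,9} D(W)={2,4,5,6,7,8}: X {2,4,6,7,8,9}->{2,4}; Z {4,5,6,7,8,9}->{4,5,6}; W {2,4,5,6,7,8}->{6,7,8}
Constraint 2 (Z + X = W) on D(Z)={4,5,6} D(X)={2,4} D(W)={6,7,8}: no change
So after constraint 2: D(X) = {2,4}

Answer: {2,4}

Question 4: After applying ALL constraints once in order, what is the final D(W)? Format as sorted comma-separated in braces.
Constraint 1 (X + Z = W) on D(X)={2,4,6,7,8,9} D(Z)={4,5,6,7,8,9} D(W)={2,4,5,6,7,8}: X {2,4,6,7,8,9}->{2,4}; Z {4,5,6,7,8,9}->{4,5,6}; W {2,4,5,6,7,8}->{6,7,8}
Constraint 2 (Z + X = W) on D(Z)={4,5,6} D(X)={2,4} D(W)={6,7,8}: no change
Constraint 3 (V != Z) on D(V)={2,4,5,7,8,9} D(Z)={4,5,6}: no change
So after all 3 constraints: D(W) = {6,7,8}

Answer: {6,7,8}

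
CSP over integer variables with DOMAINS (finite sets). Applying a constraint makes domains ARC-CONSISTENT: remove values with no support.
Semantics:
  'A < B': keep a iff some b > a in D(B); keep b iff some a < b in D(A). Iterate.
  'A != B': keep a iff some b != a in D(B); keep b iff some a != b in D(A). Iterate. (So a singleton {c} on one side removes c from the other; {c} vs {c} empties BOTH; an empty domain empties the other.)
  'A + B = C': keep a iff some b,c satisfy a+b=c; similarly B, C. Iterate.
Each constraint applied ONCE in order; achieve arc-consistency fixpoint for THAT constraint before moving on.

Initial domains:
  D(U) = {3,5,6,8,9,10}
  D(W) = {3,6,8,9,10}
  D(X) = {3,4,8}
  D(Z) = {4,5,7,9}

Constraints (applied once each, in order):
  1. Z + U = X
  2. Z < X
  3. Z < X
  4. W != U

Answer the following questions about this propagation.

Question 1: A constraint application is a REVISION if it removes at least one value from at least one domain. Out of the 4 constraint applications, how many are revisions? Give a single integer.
Constraint 1 (Z + U = X) on D(Z)={4,5,7,9} D(U)={3,5,6,8,9,10} D(X)={3,4,8}: Z {4,5,7,9}->{5}; U {3,5,6,8,9,10}->{3}; X {3,4,8}->{8} => REVISION
Constraint 2 (Z < X) on D(Z)={5} D(X)={8}: no change => not a revision
Constraint 3 (Z < X) on D(Z)={5} D(X)={8}: no change => not a revision
Constraint 4 (W != U) on D(W)={3,6,8,9,10} D(U)={3}: W {3,6,8,9,10}->{6,8,9,10} => REVISION
Total revisions = 2

Answer: 2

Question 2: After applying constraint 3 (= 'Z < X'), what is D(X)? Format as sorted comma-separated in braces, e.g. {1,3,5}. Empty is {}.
Answer: {8}

Derivation:
Constraint 1 (Z + U = X) on D(Z)={4,5,7,9} D(U)={3,5,6,8,9,10} D(X)={3,4,8}: Z {4,5,7,9}->{5}; U {3,5,6,8,9,10}->{3}; X {3,4,8}->{8}
Constraint 2 (Z < X) on D(Z)={5} D(X)={8}: no change
Constraint 3 (Z < X) on D(Z)={5} D(X)={8}: no change
So after constraint 3: D(X) = {8}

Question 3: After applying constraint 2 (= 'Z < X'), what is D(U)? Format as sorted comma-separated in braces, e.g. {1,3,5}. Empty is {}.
Answer: {3}

Derivation:
Constraint 1 (Z + U = X) on D(Z)={4,5,7,9} D(U)={3,5,6,8,9,10} D(X)={3,4,8}: Z {4,5,7,9}->{5}; U {3,5,6,8,9,10}->{3}; X {3,4,8}->{8}
Constraint 2 (Z < X) on D(Z)={5} D(X)={8}: no change
So after constraint 2: D(U) = {3}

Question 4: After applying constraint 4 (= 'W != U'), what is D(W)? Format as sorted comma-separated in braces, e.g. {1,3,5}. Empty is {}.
Constraint 1 (Z + U = X) on D(Z)={4,5,7,9} D(U)={3,5,6,8,9,10} D(X)={3,4,8}: Z {4,5,7,9}->{5}; U {3,5,6,8,9,10}->{3}; X {3,4,8}->{8}
Constraint 2 (Z < X) on D(Z)={5} D(X)={8}: no change
Constraint 3 (Z < X) on D(Z)={5} D(X)={8}: no change
Constraint 4 (W != U) on D(W)={3,6,8,9,10} D(U)={3}: W {3,6,8,9,10}->{6,8,9,10}
So after constraint 4: D(W) = {6,8,9,10}

Answer: {6,8,9,10}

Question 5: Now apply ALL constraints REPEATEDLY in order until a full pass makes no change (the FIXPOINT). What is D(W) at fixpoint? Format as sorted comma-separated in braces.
pass 0 (initial): D(W)={3,6,8,9,10}
pass 1: U {3,5,6,8,9,10}->{3}; W {3,6,8,9,10}->{6,8,9,10}; X {3,4,8}->{8}; Z {4,5,7,9}->{5}
pass 2: no change
Fixpoint after 2 passes: D(W) = {6,8,9,10}

Answer: {6,8,9,10}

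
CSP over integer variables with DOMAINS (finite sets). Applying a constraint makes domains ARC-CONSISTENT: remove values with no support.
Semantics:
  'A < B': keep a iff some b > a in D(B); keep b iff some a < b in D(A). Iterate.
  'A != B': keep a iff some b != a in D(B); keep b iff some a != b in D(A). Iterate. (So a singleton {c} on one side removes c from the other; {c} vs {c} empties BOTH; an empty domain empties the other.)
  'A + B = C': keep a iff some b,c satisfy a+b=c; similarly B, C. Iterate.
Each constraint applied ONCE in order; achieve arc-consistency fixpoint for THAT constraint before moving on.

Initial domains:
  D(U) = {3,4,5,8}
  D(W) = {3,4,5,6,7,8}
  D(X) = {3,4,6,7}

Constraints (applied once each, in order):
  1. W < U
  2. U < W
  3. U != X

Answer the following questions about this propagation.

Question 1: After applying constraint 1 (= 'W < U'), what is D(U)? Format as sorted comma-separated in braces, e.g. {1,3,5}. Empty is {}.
Constraint 1 (W < U) on D(W)={3,4,5,6,7,8} D(U)={3,4,5,8}: W {3,4,5,6,7,8}->{3,4,5,6,7}; U {3,4,5,8}->{4,5,8}
So after constraint 1: D(U) = {4,5,8}

Answer: {4,5,8}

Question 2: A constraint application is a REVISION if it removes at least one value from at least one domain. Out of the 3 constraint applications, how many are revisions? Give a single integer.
Constraint 1 (W < U) on D(W)={3,4,5,6,7,8} D(U)={3,4,5,8}: W {3,4,5,6,7,8}->{3,4,5,6,7}; U {3,4,5,8}->{4,5,8} => REVISION
Constraint 2 (U < W) on D(U)={4,5,8} D(W)={3,4,5,6,7}: U {4,5,8}->{4,5}; W {3,4,5,6,7}->{5,6,7} => REVISION
Constraint 3 (U != X) on D(U)={4,5} D(X)={3,4,6,7}: no change => not a revision
Total revisions = 2

Answer: 2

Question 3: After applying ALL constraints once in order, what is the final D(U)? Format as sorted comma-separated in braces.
Constraint 1 (W < U) on D(W)={3,4,5,6,7,8} D(U)={3,4,5,8}: W {3,4,5,6,7,8}->{3,4,5,6,7}; U {3,4,5,8}->{4,5,8}
Constraint 2 (U < W) on D(U)={4,5,8} D(W)={3,4,5,6,7}: U {4,5,8}->{4,5}; W {3,4,5,6,7}->{5,6,7}
Constraint 3 (U != X) on D(U)={4,5} D(X)={3,4,6,7}: no change
So after all 3 constraints: D(U) = {4,5}

Answer: {4,5}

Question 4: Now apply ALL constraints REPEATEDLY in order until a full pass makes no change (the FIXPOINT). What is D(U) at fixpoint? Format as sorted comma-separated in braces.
pass 0 (initial): D(U)={3,4,5,8}
pass 1: U {3,4,5,8}->{4,5}; W {3,4,5,6,7,8}->{5,6,7}
pass 2: U {4,5}->{}; W {5,6,7}->{}; X {3,4,6,7}->{}
pass 3: no change
Fixpoint after 3 passes: D(U) = {}

Answer: {}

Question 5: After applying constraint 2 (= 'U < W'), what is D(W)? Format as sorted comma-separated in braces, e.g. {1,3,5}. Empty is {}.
Constraint 1 (W < U) on D(W)={3,4,5,6,7,8} D(U)={3,4,5,8}: W {3,4,5,6,7,8}->{3,4,5,6,7}; U {3,4,5,8}->{4,5,8}
Constraint 2 (U < W) on D(U)={4,5,8} D(W)={3,4,5,6,7}: U {4,5,8}->{4,5}; W {3,4,5,6,7}->{5,6,7}
So after constraint 2: D(W) = {5,6,7}

Answer: {5,6,7}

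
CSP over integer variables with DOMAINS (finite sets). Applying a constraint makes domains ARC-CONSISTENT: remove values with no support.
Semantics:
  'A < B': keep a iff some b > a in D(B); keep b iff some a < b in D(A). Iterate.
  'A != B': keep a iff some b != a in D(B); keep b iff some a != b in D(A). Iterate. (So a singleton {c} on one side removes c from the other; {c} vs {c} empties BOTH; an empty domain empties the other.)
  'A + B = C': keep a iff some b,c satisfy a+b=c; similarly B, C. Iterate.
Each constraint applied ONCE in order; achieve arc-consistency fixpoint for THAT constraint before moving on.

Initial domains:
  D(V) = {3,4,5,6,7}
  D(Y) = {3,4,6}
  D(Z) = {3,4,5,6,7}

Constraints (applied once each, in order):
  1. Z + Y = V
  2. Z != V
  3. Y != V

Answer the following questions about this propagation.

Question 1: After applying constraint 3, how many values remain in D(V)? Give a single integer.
Constraint 1 (Z + Y = V) on D(Z)={3,4,5,6,7} D(Y)={3,4,6} D(V)={3,4,5,6,7}: Z {3,4,5,6,7}->{3,4}; Y {3,4,6}->{3,4}; V {3,4,5,6,7}->{6,7}
Constraint 2 (Z != V) on D(Z)={3,4} D(V)={6,7}: no change
Constraint 3 (Y != V) on D(Y)={3,4} D(V)={6,7}: no change
So after constraint 3: D(V)={6,7}, size = 2

Answer: 2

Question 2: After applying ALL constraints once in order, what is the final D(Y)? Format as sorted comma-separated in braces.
Constraint 1 (Z + Y = V) on D(Z)={3,4,5,6,7} D(Y)={3,4,6} D(V)={3,4,5,6,7}: Z {3,4,5,6,7}->{3,4}; Y {3,4,6}->{3,4}; V {3,4,5,6,7}->{6,7}
Constraint 2 (Z != V) on D(Z)={3,4} D(V)={6,7}: no change
Constraint 3 (Y != V) on D(Y)={3,4} D(V)={6,7}: no change
So after all 3 constraints: D(Y) = {3,4}

Answer: {3,4}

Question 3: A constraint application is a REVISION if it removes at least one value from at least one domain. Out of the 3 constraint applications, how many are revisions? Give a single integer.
Constraint 1 (Z + Y = V) on D(Z)={3,4,5,6,7} D(Y)={3,4,6} D(V)={3,4,5,6,7}: Z {3,4,5,6,7}->{3,4}; Y {3,4,6}->{3,4}; V {3,4,5,6,7}->{6,7} => REVISION
Constraint 2 (Z != V) on D(Z)={3,4} D(V)={6,7}: no change => not a revision
Constraint 3 (Y != V) on D(Y)={3,4} D(V)={6,7}: no change => not a revision
Total revisions = 1

Answer: 1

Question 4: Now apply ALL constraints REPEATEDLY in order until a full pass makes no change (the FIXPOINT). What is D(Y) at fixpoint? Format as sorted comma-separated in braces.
Answer: {3,4}

Derivation:
pass 0 (initial): D(Y)={3,4,6}
pass 1: V {3,4,5,6,7}->{6,7}; Y {3,4,6}->{3,4}; Z {3,4,5,6,7}->{3,4}
pass 2: no change
Fixpoint after 2 passes: D(Y) = {3,4}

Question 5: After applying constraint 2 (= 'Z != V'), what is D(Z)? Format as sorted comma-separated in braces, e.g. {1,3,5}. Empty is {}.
Constraint 1 (Z + Y = V) on D(Z)={3,4,5,6,7} D(Y)={3,4,6} D(V)={3,4,5,6,7}: Z {3,4,5,6,7}->{3,4}; Y {3,4,6}->{3,4}; V {3,4,5,6,7}->{6,7}
Constraint 2 (Z != V) on D(Z)={3,4} D(V)={6,7}: no change
So after constraint 2: D(Z) = {3,4}

Answer: {3,4}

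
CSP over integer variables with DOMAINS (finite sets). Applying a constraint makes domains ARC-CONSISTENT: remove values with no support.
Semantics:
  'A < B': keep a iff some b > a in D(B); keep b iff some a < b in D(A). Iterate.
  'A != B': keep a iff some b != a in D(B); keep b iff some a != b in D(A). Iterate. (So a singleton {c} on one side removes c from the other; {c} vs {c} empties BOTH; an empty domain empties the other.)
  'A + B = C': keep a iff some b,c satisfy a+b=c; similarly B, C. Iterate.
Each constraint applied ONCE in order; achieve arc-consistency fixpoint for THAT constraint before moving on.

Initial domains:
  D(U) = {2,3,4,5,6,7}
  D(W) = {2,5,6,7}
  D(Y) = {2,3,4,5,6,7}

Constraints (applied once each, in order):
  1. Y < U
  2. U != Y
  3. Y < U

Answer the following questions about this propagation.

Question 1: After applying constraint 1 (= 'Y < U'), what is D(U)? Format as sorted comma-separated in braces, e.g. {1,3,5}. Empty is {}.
Answer: {3,4,5,6,7}

Derivation:
Constraint 1 (Y < U) on D(Y)={2,3,4,5,6,7} D(U)={2,3,4,5,6,7}: Y {2,3,4,5,6,7}->{2,3,4,5,6}; U {2,3,4,5,6,7}->{3,4,5,6,7}
So after constraint 1: D(U) = {3,4,5,6,7}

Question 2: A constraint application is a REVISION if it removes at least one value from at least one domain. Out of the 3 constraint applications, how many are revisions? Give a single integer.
Answer: 1

Derivation:
Constraint 1 (Y < U) on D(Y)={2,3,4,5,6,7} D(U)={2,3,4,5,6,7}: Y {2,3,4,5,6,7}->{2,3,4,5,6}; U {2,3,4,5,6,7}->{3,4,5,6,7} => REVISION
Constraint 2 (U != Y) on D(U)={3,4,5,6,7} D(Y)={2,3,4,5,6}: no change => not a revision
Constraint 3 (Y < U) on D(Y)={2,3,4,5,6} D(U)={3,4,5,6,7}: no change => not a revision
Total revisions = 1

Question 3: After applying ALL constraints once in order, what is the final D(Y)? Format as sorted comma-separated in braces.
Answer: {2,3,4,5,6}

Derivation:
Constraint 1 (Y < U) on D(Y)={2,3,4,5,6,7} D(U)={2,3,4,5,6,7}: Y {2,3,4,5,6,7}->{2,3,4,5,6}; U {2,3,4,5,6,7}->{3,4,5,6,7}
Constraint 2 (U != Y) on D(U)={3,4,5,6,7} D(Y)={2,3,4,5,6}: no change
Constraint 3 (Y < U) on D(Y)={2,3,4,5,6} D(U)={3,4,5,6,7}: no change
So after all 3 constraints: D(Y) = {2,3,4,5,6}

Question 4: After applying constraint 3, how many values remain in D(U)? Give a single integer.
Answer: 5

Derivation:
Constraint 1 (Y < U) on D(Y)={2,3,4,5,6,7} D(U)={2,3,4,5,6,7}: Y {2,3,4,5,6,7}->{2,3,4,5,6}; U {2,3,4,5,6,7}->{3,4,5,6,7}
Constraint 2 (U != Y) on D(U)={3,4,5,6,7} D(Y)={2,3,4,5,6}: no change
Constraint 3 (Y < U) on D(Y)={2,3,4,5,6} D(U)={3,4,5,6,7}: no change
So after constraint 3: D(U)={3,4,5,6,7}, size = 5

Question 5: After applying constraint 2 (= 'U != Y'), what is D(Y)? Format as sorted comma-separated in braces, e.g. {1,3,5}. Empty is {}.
Constraint 1 (Y < U) on D(Y)={2,3,4,5,6,7} D(U)={2,3,4,5,6,7}: Y {2,3,4,5,6,7}->{2,3,4,5,6}; U {2,3,4,5,6,7}->{3,4,5,6,7}
Constraint 2 (U != Y) on D(U)={3,4,5,6,7} D(Y)={2,3,4,5,6}: no change
So after constraint 2: D(Y) = {2,3,4,5,6}

Answer: {2,3,4,5,6}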